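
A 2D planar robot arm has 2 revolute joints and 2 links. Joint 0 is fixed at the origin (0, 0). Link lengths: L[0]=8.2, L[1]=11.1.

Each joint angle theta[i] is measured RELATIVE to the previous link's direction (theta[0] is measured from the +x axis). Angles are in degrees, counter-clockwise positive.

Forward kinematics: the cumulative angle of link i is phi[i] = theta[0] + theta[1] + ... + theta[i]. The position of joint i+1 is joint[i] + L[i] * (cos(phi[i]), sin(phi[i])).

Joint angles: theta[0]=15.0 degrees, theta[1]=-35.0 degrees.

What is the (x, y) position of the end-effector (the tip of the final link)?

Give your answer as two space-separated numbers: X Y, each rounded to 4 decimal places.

Answer: 18.3512 -1.6741

Derivation:
joint[0] = (0.0000, 0.0000)  (base)
link 0: phi[0] = 15 = 15 deg
  cos(15 deg) = 0.9659, sin(15 deg) = 0.2588
  joint[1] = (0.0000, 0.0000) + 8.2 * (0.9659, 0.2588) = (0.0000 + 7.9206, 0.0000 + 2.1223) = (7.9206, 2.1223)
link 1: phi[1] = 15 + -35 = -20 deg
  cos(-20 deg) = 0.9397, sin(-20 deg) = -0.3420
  joint[2] = (7.9206, 2.1223) + 11.1 * (0.9397, -0.3420) = (7.9206 + 10.4306, 2.1223 + -3.7964) = (18.3512, -1.6741)
End effector: (18.3512, -1.6741)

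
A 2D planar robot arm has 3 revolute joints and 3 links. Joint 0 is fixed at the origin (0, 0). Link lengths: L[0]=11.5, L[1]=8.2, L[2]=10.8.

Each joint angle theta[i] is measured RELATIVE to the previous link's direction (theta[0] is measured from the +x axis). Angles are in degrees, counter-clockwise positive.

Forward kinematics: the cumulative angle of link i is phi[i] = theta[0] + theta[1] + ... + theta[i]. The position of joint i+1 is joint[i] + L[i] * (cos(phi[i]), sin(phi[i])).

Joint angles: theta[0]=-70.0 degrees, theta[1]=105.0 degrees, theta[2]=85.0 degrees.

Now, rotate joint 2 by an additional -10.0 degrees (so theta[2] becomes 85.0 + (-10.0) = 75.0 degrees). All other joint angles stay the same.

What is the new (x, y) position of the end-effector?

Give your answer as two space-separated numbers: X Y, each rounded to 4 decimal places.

Answer: 6.9565 4.0455

Derivation:
joint[0] = (0.0000, 0.0000)  (base)
link 0: phi[0] = -70 = -70 deg
  cos(-70 deg) = 0.3420, sin(-70 deg) = -0.9397
  joint[1] = (0.0000, 0.0000) + 11.5 * (0.3420, -0.9397) = (0.0000 + 3.9332, 0.0000 + -10.8065) = (3.9332, -10.8065)
link 1: phi[1] = -70 + 105 = 35 deg
  cos(35 deg) = 0.8192, sin(35 deg) = 0.5736
  joint[2] = (3.9332, -10.8065) + 8.2 * (0.8192, 0.5736) = (3.9332 + 6.7170, -10.8065 + 4.7033) = (10.6503, -6.1031)
link 2: phi[2] = -70 + 105 + 75 = 110 deg
  cos(110 deg) = -0.3420, sin(110 deg) = 0.9397
  joint[3] = (10.6503, -6.1031) + 10.8 * (-0.3420, 0.9397) = (10.6503 + -3.6938, -6.1031 + 10.1487) = (6.9565, 4.0455)
End effector: (6.9565, 4.0455)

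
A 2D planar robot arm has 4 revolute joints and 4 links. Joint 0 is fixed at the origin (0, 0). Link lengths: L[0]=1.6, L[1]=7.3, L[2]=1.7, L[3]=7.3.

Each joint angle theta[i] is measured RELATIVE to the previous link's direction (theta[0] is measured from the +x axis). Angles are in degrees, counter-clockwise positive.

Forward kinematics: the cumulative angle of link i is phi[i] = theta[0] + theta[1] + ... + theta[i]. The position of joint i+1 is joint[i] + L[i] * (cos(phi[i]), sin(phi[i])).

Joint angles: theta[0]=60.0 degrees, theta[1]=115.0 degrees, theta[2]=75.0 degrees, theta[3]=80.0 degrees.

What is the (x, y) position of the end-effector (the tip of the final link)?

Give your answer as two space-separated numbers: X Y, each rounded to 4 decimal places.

joint[0] = (0.0000, 0.0000)  (base)
link 0: phi[0] = 60 = 60 deg
  cos(60 deg) = 0.5000, sin(60 deg) = 0.8660
  joint[1] = (0.0000, 0.0000) + 1.6 * (0.5000, 0.8660) = (0.0000 + 0.8000, 0.0000 + 1.3856) = (0.8000, 1.3856)
link 1: phi[1] = 60 + 115 = 175 deg
  cos(175 deg) = -0.9962, sin(175 deg) = 0.0872
  joint[2] = (0.8000, 1.3856) + 7.3 * (-0.9962, 0.0872) = (0.8000 + -7.2722, 1.3856 + 0.6362) = (-6.4722, 2.0219)
link 2: phi[2] = 60 + 115 + 75 = 250 deg
  cos(250 deg) = -0.3420, sin(250 deg) = -0.9397
  joint[3] = (-6.4722, 2.0219) + 1.7 * (-0.3420, -0.9397) = (-6.4722 + -0.5814, 2.0219 + -1.5975) = (-7.0537, 0.4244)
link 3: phi[3] = 60 + 115 + 75 + 80 = 330 deg
  cos(330 deg) = 0.8660, sin(330 deg) = -0.5000
  joint[4] = (-7.0537, 0.4244) + 7.3 * (0.8660, -0.5000) = (-7.0537 + 6.3220, 0.4244 + -3.6500) = (-0.7317, -3.2256)
End effector: (-0.7317, -3.2256)

Answer: -0.7317 -3.2256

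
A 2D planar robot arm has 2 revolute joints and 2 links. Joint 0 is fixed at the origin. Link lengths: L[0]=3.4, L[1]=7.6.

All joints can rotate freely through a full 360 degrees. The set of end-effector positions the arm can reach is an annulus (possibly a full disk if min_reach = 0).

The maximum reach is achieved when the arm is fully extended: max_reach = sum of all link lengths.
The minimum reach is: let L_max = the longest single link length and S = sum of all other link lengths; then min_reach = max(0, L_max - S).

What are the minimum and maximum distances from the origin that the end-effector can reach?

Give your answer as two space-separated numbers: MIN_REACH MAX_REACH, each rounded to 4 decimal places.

Answer: 4.2000 11.0000

Derivation:
Link lengths: [3.4, 7.6]
max_reach = 3.4 + 7.6 = 11
L_max = max([3.4, 7.6]) = 7.6
S (sum of others) = 11 - 7.6 = 3.4
min_reach = max(0, 7.6 - 3.4) = max(0, 4.2) = 4.2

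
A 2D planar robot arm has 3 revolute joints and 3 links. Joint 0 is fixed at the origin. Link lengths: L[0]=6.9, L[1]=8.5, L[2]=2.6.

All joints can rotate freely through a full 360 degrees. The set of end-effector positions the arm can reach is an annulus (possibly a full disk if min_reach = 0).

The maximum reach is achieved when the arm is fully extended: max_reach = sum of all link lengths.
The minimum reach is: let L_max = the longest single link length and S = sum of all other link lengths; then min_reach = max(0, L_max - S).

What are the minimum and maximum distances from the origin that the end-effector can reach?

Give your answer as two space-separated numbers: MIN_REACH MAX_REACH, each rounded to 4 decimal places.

Answer: 0.0000 18.0000

Derivation:
Link lengths: [6.9, 8.5, 2.6]
max_reach = 6.9 + 8.5 + 2.6 = 18
L_max = max([6.9, 8.5, 2.6]) = 8.5
S (sum of others) = 18 - 8.5 = 9.5
min_reach = max(0, 8.5 - 9.5) = max(0, -1) = 0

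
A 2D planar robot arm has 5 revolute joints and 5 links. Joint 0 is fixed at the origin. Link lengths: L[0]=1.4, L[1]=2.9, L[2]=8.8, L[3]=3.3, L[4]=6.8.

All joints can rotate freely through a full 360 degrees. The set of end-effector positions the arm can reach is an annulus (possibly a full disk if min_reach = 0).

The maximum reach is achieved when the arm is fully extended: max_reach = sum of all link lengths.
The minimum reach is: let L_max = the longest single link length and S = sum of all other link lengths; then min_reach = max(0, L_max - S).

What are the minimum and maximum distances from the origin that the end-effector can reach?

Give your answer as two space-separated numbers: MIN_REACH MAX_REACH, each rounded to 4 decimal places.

Link lengths: [1.4, 2.9, 8.8, 3.3, 6.8]
max_reach = 1.4 + 2.9 + 8.8 + 3.3 + 6.8 = 23.2
L_max = max([1.4, 2.9, 8.8, 3.3, 6.8]) = 8.8
S (sum of others) = 23.2 - 8.8 = 14.4
min_reach = max(0, 8.8 - 14.4) = max(0, -5.6) = 0

Answer: 0.0000 23.2000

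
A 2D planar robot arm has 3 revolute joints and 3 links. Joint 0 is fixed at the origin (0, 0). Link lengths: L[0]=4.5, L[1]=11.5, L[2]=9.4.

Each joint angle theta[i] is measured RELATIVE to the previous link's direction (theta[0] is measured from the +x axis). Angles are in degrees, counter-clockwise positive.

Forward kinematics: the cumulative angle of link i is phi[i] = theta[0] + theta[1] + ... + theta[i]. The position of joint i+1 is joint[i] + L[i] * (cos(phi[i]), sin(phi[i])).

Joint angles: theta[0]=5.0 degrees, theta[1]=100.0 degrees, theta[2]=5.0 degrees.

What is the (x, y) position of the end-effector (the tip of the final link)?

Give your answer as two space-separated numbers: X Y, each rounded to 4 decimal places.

Answer: -1.7085 20.3335

Derivation:
joint[0] = (0.0000, 0.0000)  (base)
link 0: phi[0] = 5 = 5 deg
  cos(5 deg) = 0.9962, sin(5 deg) = 0.0872
  joint[1] = (0.0000, 0.0000) + 4.5 * (0.9962, 0.0872) = (0.0000 + 4.4829, 0.0000 + 0.3922) = (4.4829, 0.3922)
link 1: phi[1] = 5 + 100 = 105 deg
  cos(105 deg) = -0.2588, sin(105 deg) = 0.9659
  joint[2] = (4.4829, 0.3922) + 11.5 * (-0.2588, 0.9659) = (4.4829 + -2.9764, 0.3922 + 11.1081) = (1.5065, 11.5003)
link 2: phi[2] = 5 + 100 + 5 = 110 deg
  cos(110 deg) = -0.3420, sin(110 deg) = 0.9397
  joint[3] = (1.5065, 11.5003) + 9.4 * (-0.3420, 0.9397) = (1.5065 + -3.2150, 11.5003 + 8.8331) = (-1.7085, 20.3335)
End effector: (-1.7085, 20.3335)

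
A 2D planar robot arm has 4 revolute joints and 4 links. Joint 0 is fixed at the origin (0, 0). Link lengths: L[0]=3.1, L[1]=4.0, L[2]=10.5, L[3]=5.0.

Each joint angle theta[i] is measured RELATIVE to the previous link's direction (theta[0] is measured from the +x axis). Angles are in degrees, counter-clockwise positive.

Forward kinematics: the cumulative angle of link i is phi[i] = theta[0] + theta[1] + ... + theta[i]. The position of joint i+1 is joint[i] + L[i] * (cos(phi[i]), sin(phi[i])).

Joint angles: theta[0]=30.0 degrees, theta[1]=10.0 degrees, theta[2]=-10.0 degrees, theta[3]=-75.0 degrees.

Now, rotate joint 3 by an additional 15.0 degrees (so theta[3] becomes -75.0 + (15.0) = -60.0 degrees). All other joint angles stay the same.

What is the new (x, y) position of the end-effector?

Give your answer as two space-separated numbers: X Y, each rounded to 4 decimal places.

joint[0] = (0.0000, 0.0000)  (base)
link 0: phi[0] = 30 = 30 deg
  cos(30 deg) = 0.8660, sin(30 deg) = 0.5000
  joint[1] = (0.0000, 0.0000) + 3.1 * (0.8660, 0.5000) = (0.0000 + 2.6847, 0.0000 + 1.5500) = (2.6847, 1.5500)
link 1: phi[1] = 30 + 10 = 40 deg
  cos(40 deg) = 0.7660, sin(40 deg) = 0.6428
  joint[2] = (2.6847, 1.5500) + 4 * (0.7660, 0.6428) = (2.6847 + 3.0642, 1.5500 + 2.5712) = (5.7489, 4.1212)
link 2: phi[2] = 30 + 10 + -10 = 30 deg
  cos(30 deg) = 0.8660, sin(30 deg) = 0.5000
  joint[3] = (5.7489, 4.1212) + 10.5 * (0.8660, 0.5000) = (5.7489 + 9.0933, 4.1212 + 5.2500) = (14.8421, 9.3712)
link 3: phi[3] = 30 + 10 + -10 + -60 = -30 deg
  cos(-30 deg) = 0.8660, sin(-30 deg) = -0.5000
  joint[4] = (14.8421, 9.3712) + 5 * (0.8660, -0.5000) = (14.8421 + 4.3301, 9.3712 + -2.5000) = (19.1723, 6.8712)
End effector: (19.1723, 6.8712)

Answer: 19.1723 6.8712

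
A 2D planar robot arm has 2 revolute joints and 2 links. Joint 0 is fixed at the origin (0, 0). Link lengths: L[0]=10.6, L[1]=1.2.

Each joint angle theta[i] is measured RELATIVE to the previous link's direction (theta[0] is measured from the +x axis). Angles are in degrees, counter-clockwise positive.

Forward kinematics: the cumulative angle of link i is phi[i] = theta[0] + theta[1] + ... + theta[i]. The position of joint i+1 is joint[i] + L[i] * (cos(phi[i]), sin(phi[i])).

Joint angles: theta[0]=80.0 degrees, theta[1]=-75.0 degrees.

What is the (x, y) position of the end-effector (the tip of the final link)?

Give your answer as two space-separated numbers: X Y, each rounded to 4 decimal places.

Answer: 3.0361 10.5435

Derivation:
joint[0] = (0.0000, 0.0000)  (base)
link 0: phi[0] = 80 = 80 deg
  cos(80 deg) = 0.1736, sin(80 deg) = 0.9848
  joint[1] = (0.0000, 0.0000) + 10.6 * (0.1736, 0.9848) = (0.0000 + 1.8407, 0.0000 + 10.4390) = (1.8407, 10.4390)
link 1: phi[1] = 80 + -75 = 5 deg
  cos(5 deg) = 0.9962, sin(5 deg) = 0.0872
  joint[2] = (1.8407, 10.4390) + 1.2 * (0.9962, 0.0872) = (1.8407 + 1.1954, 10.4390 + 0.1046) = (3.0361, 10.5435)
End effector: (3.0361, 10.5435)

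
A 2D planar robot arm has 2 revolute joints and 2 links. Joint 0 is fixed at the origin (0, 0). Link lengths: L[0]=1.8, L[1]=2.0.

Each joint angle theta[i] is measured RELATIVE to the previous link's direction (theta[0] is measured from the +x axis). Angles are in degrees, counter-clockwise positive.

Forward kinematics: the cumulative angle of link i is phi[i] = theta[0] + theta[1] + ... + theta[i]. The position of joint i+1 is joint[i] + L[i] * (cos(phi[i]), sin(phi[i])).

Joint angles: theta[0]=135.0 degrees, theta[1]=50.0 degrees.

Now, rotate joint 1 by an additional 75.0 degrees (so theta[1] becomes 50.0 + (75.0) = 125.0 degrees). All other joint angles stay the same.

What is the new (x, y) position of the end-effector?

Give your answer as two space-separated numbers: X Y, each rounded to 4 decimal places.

joint[0] = (0.0000, 0.0000)  (base)
link 0: phi[0] = 135 = 135 deg
  cos(135 deg) = -0.7071, sin(135 deg) = 0.7071
  joint[1] = (0.0000, 0.0000) + 1.8 * (-0.7071, 0.7071) = (0.0000 + -1.2728, 0.0000 + 1.2728) = (-1.2728, 1.2728)
link 1: phi[1] = 135 + 125 = 260 deg
  cos(260 deg) = -0.1736, sin(260 deg) = -0.9848
  joint[2] = (-1.2728, 1.2728) + 2 * (-0.1736, -0.9848) = (-1.2728 + -0.3473, 1.2728 + -1.9696) = (-1.6201, -0.6968)
End effector: (-1.6201, -0.6968)

Answer: -1.6201 -0.6968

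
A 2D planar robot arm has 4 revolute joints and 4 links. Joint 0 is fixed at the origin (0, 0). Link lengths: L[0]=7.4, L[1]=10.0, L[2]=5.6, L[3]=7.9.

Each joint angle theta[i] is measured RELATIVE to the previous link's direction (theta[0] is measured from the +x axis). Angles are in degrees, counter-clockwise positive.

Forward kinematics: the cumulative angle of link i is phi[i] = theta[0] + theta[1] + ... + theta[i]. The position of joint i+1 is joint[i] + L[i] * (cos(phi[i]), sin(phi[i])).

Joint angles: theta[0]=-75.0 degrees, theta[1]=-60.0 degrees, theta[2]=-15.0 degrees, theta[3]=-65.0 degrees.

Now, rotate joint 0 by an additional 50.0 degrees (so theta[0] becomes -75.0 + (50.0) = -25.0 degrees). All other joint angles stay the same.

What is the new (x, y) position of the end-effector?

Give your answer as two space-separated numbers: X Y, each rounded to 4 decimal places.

Answer: -1.0250 -20.6489

Derivation:
joint[0] = (0.0000, 0.0000)  (base)
link 0: phi[0] = -25 = -25 deg
  cos(-25 deg) = 0.9063, sin(-25 deg) = -0.4226
  joint[1] = (0.0000, 0.0000) + 7.4 * (0.9063, -0.4226) = (0.0000 + 6.7067, 0.0000 + -3.1274) = (6.7067, -3.1274)
link 1: phi[1] = -25 + -60 = -85 deg
  cos(-85 deg) = 0.0872, sin(-85 deg) = -0.9962
  joint[2] = (6.7067, -3.1274) + 10 * (0.0872, -0.9962) = (6.7067 + 0.8716, -3.1274 + -9.9619) = (7.5782, -13.0893)
link 2: phi[2] = -25 + -60 + -15 = -100 deg
  cos(-100 deg) = -0.1736, sin(-100 deg) = -0.9848
  joint[3] = (7.5782, -13.0893) + 5.6 * (-0.1736, -0.9848) = (7.5782 + -0.9724, -13.0893 + -5.5149) = (6.6058, -18.6042)
link 3: phi[3] = -25 + -60 + -15 + -65 = -165 deg
  cos(-165 deg) = -0.9659, sin(-165 deg) = -0.2588
  joint[4] = (6.6058, -18.6042) + 7.9 * (-0.9659, -0.2588) = (6.6058 + -7.6308, -18.6042 + -2.0447) = (-1.0250, -20.6489)
End effector: (-1.0250, -20.6489)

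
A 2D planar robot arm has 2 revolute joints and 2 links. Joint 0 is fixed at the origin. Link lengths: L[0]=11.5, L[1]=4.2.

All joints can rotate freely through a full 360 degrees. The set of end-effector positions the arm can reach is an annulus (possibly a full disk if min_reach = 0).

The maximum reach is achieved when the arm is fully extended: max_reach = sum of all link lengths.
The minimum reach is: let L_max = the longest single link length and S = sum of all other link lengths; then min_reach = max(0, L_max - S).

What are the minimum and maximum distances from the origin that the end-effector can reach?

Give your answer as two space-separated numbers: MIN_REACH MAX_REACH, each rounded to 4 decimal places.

Answer: 7.3000 15.7000

Derivation:
Link lengths: [11.5, 4.2]
max_reach = 11.5 + 4.2 = 15.7
L_max = max([11.5, 4.2]) = 11.5
S (sum of others) = 15.7 - 11.5 = 4.2
min_reach = max(0, 11.5 - 4.2) = max(0, 7.3) = 7.3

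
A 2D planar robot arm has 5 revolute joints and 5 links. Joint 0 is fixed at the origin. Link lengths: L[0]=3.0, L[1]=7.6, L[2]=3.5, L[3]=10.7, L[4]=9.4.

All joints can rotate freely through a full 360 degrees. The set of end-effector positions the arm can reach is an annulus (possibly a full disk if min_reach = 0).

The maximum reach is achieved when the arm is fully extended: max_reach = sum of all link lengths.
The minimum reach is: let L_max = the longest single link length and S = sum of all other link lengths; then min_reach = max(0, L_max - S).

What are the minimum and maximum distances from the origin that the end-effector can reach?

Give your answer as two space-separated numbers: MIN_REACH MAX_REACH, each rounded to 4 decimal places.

Link lengths: [3.0, 7.6, 3.5, 10.7, 9.4]
max_reach = 3 + 7.6 + 3.5 + 10.7 + 9.4 = 34.2
L_max = max([3.0, 7.6, 3.5, 10.7, 9.4]) = 10.7
S (sum of others) = 34.2 - 10.7 = 23.5
min_reach = max(0, 10.7 - 23.5) = max(0, -12.8) = 0

Answer: 0.0000 34.2000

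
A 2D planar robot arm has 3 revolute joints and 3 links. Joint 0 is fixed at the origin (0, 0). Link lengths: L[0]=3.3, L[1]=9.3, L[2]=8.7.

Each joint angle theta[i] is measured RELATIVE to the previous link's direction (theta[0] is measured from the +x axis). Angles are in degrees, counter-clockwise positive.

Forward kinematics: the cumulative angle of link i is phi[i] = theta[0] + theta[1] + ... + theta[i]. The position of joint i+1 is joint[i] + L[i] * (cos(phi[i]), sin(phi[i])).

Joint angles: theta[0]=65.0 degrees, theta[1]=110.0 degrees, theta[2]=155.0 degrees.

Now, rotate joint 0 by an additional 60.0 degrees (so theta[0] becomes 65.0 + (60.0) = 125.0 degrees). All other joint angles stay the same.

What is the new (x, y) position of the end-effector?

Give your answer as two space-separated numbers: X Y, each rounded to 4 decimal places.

joint[0] = (0.0000, 0.0000)  (base)
link 0: phi[0] = 125 = 125 deg
  cos(125 deg) = -0.5736, sin(125 deg) = 0.8192
  joint[1] = (0.0000, 0.0000) + 3.3 * (-0.5736, 0.8192) = (0.0000 + -1.8928, 0.0000 + 2.7032) = (-1.8928, 2.7032)
link 1: phi[1] = 125 + 110 = 235 deg
  cos(235 deg) = -0.5736, sin(235 deg) = -0.8192
  joint[2] = (-1.8928, 2.7032) + 9.3 * (-0.5736, -0.8192) = (-1.8928 + -5.3343, 2.7032 + -7.6181) = (-7.2271, -4.9149)
link 2: phi[2] = 125 + 110 + 155 = 390 deg
  cos(390 deg) = 0.8660, sin(390 deg) = 0.5000
  joint[3] = (-7.2271, -4.9149) + 8.7 * (0.8660, 0.5000) = (-7.2271 + 7.5344, -4.9149 + 4.3500) = (0.3074, -0.5649)
End effector: (0.3074, -0.5649)

Answer: 0.3074 -0.5649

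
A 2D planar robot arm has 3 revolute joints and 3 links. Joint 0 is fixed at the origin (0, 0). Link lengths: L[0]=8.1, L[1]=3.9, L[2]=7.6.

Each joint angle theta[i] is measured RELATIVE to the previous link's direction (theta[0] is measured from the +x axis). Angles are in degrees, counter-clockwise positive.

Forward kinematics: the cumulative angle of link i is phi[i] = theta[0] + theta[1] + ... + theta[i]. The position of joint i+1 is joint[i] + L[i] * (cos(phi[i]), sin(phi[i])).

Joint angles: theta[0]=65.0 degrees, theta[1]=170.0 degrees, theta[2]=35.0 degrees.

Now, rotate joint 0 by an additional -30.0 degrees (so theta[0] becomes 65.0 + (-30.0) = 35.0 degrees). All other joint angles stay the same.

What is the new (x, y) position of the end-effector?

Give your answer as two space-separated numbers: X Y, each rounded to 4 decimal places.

Answer: -0.6995 -3.5840

Derivation:
joint[0] = (0.0000, 0.0000)  (base)
link 0: phi[0] = 35 = 35 deg
  cos(35 deg) = 0.8192, sin(35 deg) = 0.5736
  joint[1] = (0.0000, 0.0000) + 8.1 * (0.8192, 0.5736) = (0.0000 + 6.6351, 0.0000 + 4.6460) = (6.6351, 4.6460)
link 1: phi[1] = 35 + 170 = 205 deg
  cos(205 deg) = -0.9063, sin(205 deg) = -0.4226
  joint[2] = (6.6351, 4.6460) + 3.9 * (-0.9063, -0.4226) = (6.6351 + -3.5346, 4.6460 + -1.6482) = (3.1005, 2.9978)
link 2: phi[2] = 35 + 170 + 35 = 240 deg
  cos(240 deg) = -0.5000, sin(240 deg) = -0.8660
  joint[3] = (3.1005, 2.9978) + 7.6 * (-0.5000, -0.8660) = (3.1005 + -3.8000, 2.9978 + -6.5818) = (-0.6995, -3.5840)
End effector: (-0.6995, -3.5840)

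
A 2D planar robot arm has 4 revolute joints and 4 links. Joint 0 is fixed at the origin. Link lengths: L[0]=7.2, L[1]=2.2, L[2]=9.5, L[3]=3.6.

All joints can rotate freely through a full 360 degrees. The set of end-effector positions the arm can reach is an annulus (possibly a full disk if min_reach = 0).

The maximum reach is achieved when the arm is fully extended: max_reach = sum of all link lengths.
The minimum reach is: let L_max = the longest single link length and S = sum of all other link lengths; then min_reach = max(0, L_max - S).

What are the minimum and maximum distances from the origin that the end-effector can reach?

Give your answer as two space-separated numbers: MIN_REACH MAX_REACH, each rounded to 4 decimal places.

Link lengths: [7.2, 2.2, 9.5, 3.6]
max_reach = 7.2 + 2.2 + 9.5 + 3.6 = 22.5
L_max = max([7.2, 2.2, 9.5, 3.6]) = 9.5
S (sum of others) = 22.5 - 9.5 = 13
min_reach = max(0, 9.5 - 13) = max(0, -3.5) = 0

Answer: 0.0000 22.5000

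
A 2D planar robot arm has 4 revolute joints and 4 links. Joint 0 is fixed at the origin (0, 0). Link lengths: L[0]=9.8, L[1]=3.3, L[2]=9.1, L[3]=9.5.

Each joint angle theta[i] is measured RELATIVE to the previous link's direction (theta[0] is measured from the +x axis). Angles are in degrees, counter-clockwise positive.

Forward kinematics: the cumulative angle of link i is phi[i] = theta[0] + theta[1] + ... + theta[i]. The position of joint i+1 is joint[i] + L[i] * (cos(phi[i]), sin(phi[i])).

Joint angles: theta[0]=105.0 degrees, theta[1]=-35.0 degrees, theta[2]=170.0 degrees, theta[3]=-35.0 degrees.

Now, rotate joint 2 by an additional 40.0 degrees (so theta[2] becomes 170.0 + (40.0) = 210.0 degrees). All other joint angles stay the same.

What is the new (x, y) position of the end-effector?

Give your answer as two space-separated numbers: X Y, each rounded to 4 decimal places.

joint[0] = (0.0000, 0.0000)  (base)
link 0: phi[0] = 105 = 105 deg
  cos(105 deg) = -0.2588, sin(105 deg) = 0.9659
  joint[1] = (0.0000, 0.0000) + 9.8 * (-0.2588, 0.9659) = (0.0000 + -2.5364, 0.0000 + 9.4661) = (-2.5364, 9.4661)
link 1: phi[1] = 105 + -35 = 70 deg
  cos(70 deg) = 0.3420, sin(70 deg) = 0.9397
  joint[2] = (-2.5364, 9.4661) + 3.3 * (0.3420, 0.9397) = (-2.5364 + 1.1287, 9.4661 + 3.1010) = (-1.4078, 12.5671)
link 2: phi[2] = 105 + -35 + 210 = 280 deg
  cos(280 deg) = 0.1736, sin(280 deg) = -0.9848
  joint[3] = (-1.4078, 12.5671) + 9.1 * (0.1736, -0.9848) = (-1.4078 + 1.5802, 12.5671 + -8.9618) = (0.1724, 3.6053)
link 3: phi[3] = 105 + -35 + 210 + -35 = 245 deg
  cos(245 deg) = -0.4226, sin(245 deg) = -0.9063
  joint[4] = (0.1724, 3.6053) + 9.5 * (-0.4226, -0.9063) = (0.1724 + -4.0149, 3.6053 + -8.6099) = (-3.8424, -5.0046)
End effector: (-3.8424, -5.0046)

Answer: -3.8424 -5.0046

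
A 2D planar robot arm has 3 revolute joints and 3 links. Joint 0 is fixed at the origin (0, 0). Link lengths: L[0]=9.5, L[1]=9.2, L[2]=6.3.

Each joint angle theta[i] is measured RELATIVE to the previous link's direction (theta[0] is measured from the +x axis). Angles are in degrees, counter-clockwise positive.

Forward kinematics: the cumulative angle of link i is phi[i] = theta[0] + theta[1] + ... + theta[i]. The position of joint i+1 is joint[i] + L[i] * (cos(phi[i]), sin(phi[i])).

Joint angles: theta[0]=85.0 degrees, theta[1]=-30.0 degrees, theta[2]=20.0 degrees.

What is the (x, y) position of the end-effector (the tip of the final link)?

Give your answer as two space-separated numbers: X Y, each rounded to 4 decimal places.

Answer: 7.7354 23.0854

Derivation:
joint[0] = (0.0000, 0.0000)  (base)
link 0: phi[0] = 85 = 85 deg
  cos(85 deg) = 0.0872, sin(85 deg) = 0.9962
  joint[1] = (0.0000, 0.0000) + 9.5 * (0.0872, 0.9962) = (0.0000 + 0.8280, 0.0000 + 9.4638) = (0.8280, 9.4638)
link 1: phi[1] = 85 + -30 = 55 deg
  cos(55 deg) = 0.5736, sin(55 deg) = 0.8192
  joint[2] = (0.8280, 9.4638) + 9.2 * (0.5736, 0.8192) = (0.8280 + 5.2769, 9.4638 + 7.5362) = (6.1049, 17.0000)
link 2: phi[2] = 85 + -30 + 20 = 75 deg
  cos(75 deg) = 0.2588, sin(75 deg) = 0.9659
  joint[3] = (6.1049, 17.0000) + 6.3 * (0.2588, 0.9659) = (6.1049 + 1.6306, 17.0000 + 6.0853) = (7.7354, 23.0854)
End effector: (7.7354, 23.0854)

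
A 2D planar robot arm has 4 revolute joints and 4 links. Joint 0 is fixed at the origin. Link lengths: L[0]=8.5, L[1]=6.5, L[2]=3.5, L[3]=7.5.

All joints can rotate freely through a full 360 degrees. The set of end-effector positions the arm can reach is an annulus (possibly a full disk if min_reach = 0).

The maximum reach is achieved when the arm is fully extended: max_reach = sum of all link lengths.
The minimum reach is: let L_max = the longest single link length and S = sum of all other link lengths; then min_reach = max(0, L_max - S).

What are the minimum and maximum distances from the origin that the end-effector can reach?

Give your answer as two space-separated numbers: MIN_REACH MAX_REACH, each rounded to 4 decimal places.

Link lengths: [8.5, 6.5, 3.5, 7.5]
max_reach = 8.5 + 6.5 + 3.5 + 7.5 = 26
L_max = max([8.5, 6.5, 3.5, 7.5]) = 8.5
S (sum of others) = 26 - 8.5 = 17.5
min_reach = max(0, 8.5 - 17.5) = max(0, -9) = 0

Answer: 0.0000 26.0000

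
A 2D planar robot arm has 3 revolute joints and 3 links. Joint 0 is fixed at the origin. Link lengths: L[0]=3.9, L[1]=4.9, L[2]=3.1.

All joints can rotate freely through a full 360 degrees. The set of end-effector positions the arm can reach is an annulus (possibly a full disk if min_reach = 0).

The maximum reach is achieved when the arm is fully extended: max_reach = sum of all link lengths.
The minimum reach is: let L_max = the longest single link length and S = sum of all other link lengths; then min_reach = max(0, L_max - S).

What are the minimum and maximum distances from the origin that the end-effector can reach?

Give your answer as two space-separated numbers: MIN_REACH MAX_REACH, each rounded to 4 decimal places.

Answer: 0.0000 11.9000

Derivation:
Link lengths: [3.9, 4.9, 3.1]
max_reach = 3.9 + 4.9 + 3.1 = 11.9
L_max = max([3.9, 4.9, 3.1]) = 4.9
S (sum of others) = 11.9 - 4.9 = 7
min_reach = max(0, 4.9 - 7) = max(0, -2.1) = 0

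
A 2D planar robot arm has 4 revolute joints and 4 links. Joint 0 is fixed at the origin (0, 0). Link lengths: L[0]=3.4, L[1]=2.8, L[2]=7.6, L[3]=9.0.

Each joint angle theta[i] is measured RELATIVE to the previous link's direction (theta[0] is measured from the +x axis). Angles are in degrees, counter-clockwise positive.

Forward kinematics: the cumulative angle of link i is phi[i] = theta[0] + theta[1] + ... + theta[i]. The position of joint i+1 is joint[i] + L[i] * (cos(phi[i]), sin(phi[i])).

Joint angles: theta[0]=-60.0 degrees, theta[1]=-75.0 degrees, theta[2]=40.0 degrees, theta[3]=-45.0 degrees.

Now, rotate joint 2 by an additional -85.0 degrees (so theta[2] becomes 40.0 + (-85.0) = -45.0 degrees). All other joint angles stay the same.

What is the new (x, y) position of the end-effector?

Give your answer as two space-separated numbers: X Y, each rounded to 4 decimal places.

joint[0] = (0.0000, 0.0000)  (base)
link 0: phi[0] = -60 = -60 deg
  cos(-60 deg) = 0.5000, sin(-60 deg) = -0.8660
  joint[1] = (0.0000, 0.0000) + 3.4 * (0.5000, -0.8660) = (0.0000 + 1.7000, 0.0000 + -2.9445) = (1.7000, -2.9445)
link 1: phi[1] = -60 + -75 = -135 deg
  cos(-135 deg) = -0.7071, sin(-135 deg) = -0.7071
  joint[2] = (1.7000, -2.9445) + 2.8 * (-0.7071, -0.7071) = (1.7000 + -1.9799, -2.9445 + -1.9799) = (-0.2799, -4.9244)
link 2: phi[2] = -60 + -75 + -45 = -180 deg
  cos(-180 deg) = -1.0000, sin(-180 deg) = -0.0000
  joint[3] = (-0.2799, -4.9244) + 7.6 * (-1.0000, -0.0000) = (-0.2799 + -7.6000, -4.9244 + -0.0000) = (-7.8799, -4.9244)
link 3: phi[3] = -60 + -75 + -45 + -45 = -225 deg
  cos(-225 deg) = -0.7071, sin(-225 deg) = 0.7071
  joint[4] = (-7.8799, -4.9244) + 9 * (-0.7071, 0.7071) = (-7.8799 + -6.3640, -4.9244 + 6.3640) = (-14.2439, 1.4396)
End effector: (-14.2439, 1.4396)

Answer: -14.2439 1.4396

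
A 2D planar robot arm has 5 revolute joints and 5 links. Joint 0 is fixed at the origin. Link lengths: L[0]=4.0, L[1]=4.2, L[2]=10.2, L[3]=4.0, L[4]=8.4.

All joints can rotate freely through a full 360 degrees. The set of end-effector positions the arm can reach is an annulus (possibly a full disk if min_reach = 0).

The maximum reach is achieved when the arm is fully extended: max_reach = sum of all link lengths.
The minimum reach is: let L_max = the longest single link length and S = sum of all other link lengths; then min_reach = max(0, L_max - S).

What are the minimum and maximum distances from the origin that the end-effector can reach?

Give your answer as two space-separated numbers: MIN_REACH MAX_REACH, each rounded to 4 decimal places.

Answer: 0.0000 30.8000

Derivation:
Link lengths: [4.0, 4.2, 10.2, 4.0, 8.4]
max_reach = 4 + 4.2 + 10.2 + 4 + 8.4 = 30.8
L_max = max([4.0, 4.2, 10.2, 4.0, 8.4]) = 10.2
S (sum of others) = 30.8 - 10.2 = 20.6
min_reach = max(0, 10.2 - 20.6) = max(0, -10.4) = 0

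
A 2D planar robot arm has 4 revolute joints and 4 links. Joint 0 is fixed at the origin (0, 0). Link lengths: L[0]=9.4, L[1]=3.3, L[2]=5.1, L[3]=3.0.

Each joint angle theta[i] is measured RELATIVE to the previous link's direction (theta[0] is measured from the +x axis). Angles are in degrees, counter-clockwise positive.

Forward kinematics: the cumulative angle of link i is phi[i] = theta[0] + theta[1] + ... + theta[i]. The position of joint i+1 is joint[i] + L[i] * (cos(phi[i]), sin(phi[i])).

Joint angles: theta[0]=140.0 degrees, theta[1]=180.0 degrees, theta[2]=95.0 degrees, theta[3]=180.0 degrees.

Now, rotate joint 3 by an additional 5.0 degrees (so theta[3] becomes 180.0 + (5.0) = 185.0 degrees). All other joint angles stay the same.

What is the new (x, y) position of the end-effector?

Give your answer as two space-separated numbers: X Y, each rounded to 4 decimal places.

joint[0] = (0.0000, 0.0000)  (base)
link 0: phi[0] = 140 = 140 deg
  cos(140 deg) = -0.7660, sin(140 deg) = 0.6428
  joint[1] = (0.0000, 0.0000) + 9.4 * (-0.7660, 0.6428) = (0.0000 + -7.2008, 0.0000 + 6.0422) = (-7.2008, 6.0422)
link 1: phi[1] = 140 + 180 = 320 deg
  cos(320 deg) = 0.7660, sin(320 deg) = -0.6428
  joint[2] = (-7.2008, 6.0422) + 3.3 * (0.7660, -0.6428) = (-7.2008 + 2.5279, 6.0422 + -2.1212) = (-4.6729, 3.9210)
link 2: phi[2] = 140 + 180 + 95 = 415 deg
  cos(415 deg) = 0.5736, sin(415 deg) = 0.8192
  joint[3] = (-4.6729, 3.9210) + 5.1 * (0.5736, 0.8192) = (-4.6729 + 2.9252, 3.9210 + 4.1777) = (-1.7476, 8.0987)
link 3: phi[3] = 140 + 180 + 95 + 185 = 600 deg
  cos(600 deg) = -0.5000, sin(600 deg) = -0.8660
  joint[4] = (-1.7476, 8.0987) + 3 * (-0.5000, -0.8660) = (-1.7476 + -1.5000, 8.0987 + -2.5981) = (-3.2476, 5.5006)
End effector: (-3.2476, 5.5006)

Answer: -3.2476 5.5006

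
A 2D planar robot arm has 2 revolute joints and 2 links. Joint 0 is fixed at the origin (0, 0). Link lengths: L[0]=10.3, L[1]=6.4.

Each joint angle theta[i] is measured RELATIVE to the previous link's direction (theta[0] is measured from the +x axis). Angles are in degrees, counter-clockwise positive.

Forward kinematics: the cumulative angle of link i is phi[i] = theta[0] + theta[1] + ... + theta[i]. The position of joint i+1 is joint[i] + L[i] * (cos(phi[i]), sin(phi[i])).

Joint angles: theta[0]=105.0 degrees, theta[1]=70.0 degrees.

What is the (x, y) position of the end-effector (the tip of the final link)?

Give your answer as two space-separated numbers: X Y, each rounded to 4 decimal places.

Answer: -9.0415 10.5068

Derivation:
joint[0] = (0.0000, 0.0000)  (base)
link 0: phi[0] = 105 = 105 deg
  cos(105 deg) = -0.2588, sin(105 deg) = 0.9659
  joint[1] = (0.0000, 0.0000) + 10.3 * (-0.2588, 0.9659) = (0.0000 + -2.6658, 0.0000 + 9.9490) = (-2.6658, 9.9490)
link 1: phi[1] = 105 + 70 = 175 deg
  cos(175 deg) = -0.9962, sin(175 deg) = 0.0872
  joint[2] = (-2.6658, 9.9490) + 6.4 * (-0.9962, 0.0872) = (-2.6658 + -6.3756, 9.9490 + 0.5578) = (-9.0415, 10.5068)
End effector: (-9.0415, 10.5068)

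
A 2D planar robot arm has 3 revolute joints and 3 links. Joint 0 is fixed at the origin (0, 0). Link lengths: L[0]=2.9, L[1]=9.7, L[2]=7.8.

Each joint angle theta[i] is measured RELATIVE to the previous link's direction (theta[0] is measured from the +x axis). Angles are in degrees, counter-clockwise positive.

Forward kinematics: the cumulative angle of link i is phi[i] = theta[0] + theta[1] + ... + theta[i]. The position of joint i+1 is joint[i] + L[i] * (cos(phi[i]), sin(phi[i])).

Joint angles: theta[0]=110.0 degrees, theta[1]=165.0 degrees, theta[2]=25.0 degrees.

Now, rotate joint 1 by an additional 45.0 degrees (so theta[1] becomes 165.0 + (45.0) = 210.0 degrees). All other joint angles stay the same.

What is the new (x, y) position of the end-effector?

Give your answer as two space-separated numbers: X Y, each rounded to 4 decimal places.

Answer: 13.9730 -5.5287

Derivation:
joint[0] = (0.0000, 0.0000)  (base)
link 0: phi[0] = 110 = 110 deg
  cos(110 deg) = -0.3420, sin(110 deg) = 0.9397
  joint[1] = (0.0000, 0.0000) + 2.9 * (-0.3420, 0.9397) = (0.0000 + -0.9919, 0.0000 + 2.7251) = (-0.9919, 2.7251)
link 1: phi[1] = 110 + 210 = 320 deg
  cos(320 deg) = 0.7660, sin(320 deg) = -0.6428
  joint[2] = (-0.9919, 2.7251) + 9.7 * (0.7660, -0.6428) = (-0.9919 + 7.4306, 2.7251 + -6.2350) = (6.4388, -3.5099)
link 2: phi[2] = 110 + 210 + 25 = 345 deg
  cos(345 deg) = 0.9659, sin(345 deg) = -0.2588
  joint[3] = (6.4388, -3.5099) + 7.8 * (0.9659, -0.2588) = (6.4388 + 7.5342, -3.5099 + -2.0188) = (13.9730, -5.5287)
End effector: (13.9730, -5.5287)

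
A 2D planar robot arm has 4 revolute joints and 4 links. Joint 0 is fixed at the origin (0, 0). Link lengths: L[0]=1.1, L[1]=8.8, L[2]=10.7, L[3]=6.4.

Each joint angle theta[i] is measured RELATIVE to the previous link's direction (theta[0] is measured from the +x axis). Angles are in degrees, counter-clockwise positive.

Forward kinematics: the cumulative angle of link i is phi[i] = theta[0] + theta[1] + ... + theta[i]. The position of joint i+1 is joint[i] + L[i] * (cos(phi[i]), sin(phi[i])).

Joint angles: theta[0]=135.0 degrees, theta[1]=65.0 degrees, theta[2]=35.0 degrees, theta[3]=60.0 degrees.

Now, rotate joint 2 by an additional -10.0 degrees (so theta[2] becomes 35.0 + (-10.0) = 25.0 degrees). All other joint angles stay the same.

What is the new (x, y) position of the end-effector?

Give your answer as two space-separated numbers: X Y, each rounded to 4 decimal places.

joint[0] = (0.0000, 0.0000)  (base)
link 0: phi[0] = 135 = 135 deg
  cos(135 deg) = -0.7071, sin(135 deg) = 0.7071
  joint[1] = (0.0000, 0.0000) + 1.1 * (-0.7071, 0.7071) = (0.0000 + -0.7778, 0.0000 + 0.7778) = (-0.7778, 0.7778)
link 1: phi[1] = 135 + 65 = 200 deg
  cos(200 deg) = -0.9397, sin(200 deg) = -0.3420
  joint[2] = (-0.7778, 0.7778) + 8.8 * (-0.9397, -0.3420) = (-0.7778 + -8.2693, 0.7778 + -3.0098) = (-9.0471, -2.2320)
link 2: phi[2] = 135 + 65 + 25 = 225 deg
  cos(225 deg) = -0.7071, sin(225 deg) = -0.7071
  joint[3] = (-9.0471, -2.2320) + 10.7 * (-0.7071, -0.7071) = (-9.0471 + -7.5660, -2.2320 + -7.5660) = (-16.6132, -9.7980)
link 3: phi[3] = 135 + 65 + 25 + 60 = 285 deg
  cos(285 deg) = 0.2588, sin(285 deg) = -0.9659
  joint[4] = (-16.6132, -9.7980) + 6.4 * (0.2588, -0.9659) = (-16.6132 + 1.6564, -9.7980 + -6.1819) = (-14.9567, -15.9799)
End effector: (-14.9567, -15.9799)

Answer: -14.9567 -15.9799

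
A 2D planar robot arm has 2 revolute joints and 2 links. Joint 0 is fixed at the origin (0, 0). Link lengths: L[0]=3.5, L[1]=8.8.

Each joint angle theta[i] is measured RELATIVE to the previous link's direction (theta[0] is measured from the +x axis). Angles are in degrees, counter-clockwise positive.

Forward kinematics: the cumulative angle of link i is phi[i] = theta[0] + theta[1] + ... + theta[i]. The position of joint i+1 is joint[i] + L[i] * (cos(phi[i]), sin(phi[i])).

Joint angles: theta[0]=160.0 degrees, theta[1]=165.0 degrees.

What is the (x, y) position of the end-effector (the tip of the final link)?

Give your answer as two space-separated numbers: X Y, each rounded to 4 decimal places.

joint[0] = (0.0000, 0.0000)  (base)
link 0: phi[0] = 160 = 160 deg
  cos(160 deg) = -0.9397, sin(160 deg) = 0.3420
  joint[1] = (0.0000, 0.0000) + 3.5 * (-0.9397, 0.3420) = (0.0000 + -3.2889, 0.0000 + 1.1971) = (-3.2889, 1.1971)
link 1: phi[1] = 160 + 165 = 325 deg
  cos(325 deg) = 0.8192, sin(325 deg) = -0.5736
  joint[2] = (-3.2889, 1.1971) + 8.8 * (0.8192, -0.5736) = (-3.2889 + 7.2085, 1.1971 + -5.0475) = (3.9196, -3.8504)
End effector: (3.9196, -3.8504)

Answer: 3.9196 -3.8504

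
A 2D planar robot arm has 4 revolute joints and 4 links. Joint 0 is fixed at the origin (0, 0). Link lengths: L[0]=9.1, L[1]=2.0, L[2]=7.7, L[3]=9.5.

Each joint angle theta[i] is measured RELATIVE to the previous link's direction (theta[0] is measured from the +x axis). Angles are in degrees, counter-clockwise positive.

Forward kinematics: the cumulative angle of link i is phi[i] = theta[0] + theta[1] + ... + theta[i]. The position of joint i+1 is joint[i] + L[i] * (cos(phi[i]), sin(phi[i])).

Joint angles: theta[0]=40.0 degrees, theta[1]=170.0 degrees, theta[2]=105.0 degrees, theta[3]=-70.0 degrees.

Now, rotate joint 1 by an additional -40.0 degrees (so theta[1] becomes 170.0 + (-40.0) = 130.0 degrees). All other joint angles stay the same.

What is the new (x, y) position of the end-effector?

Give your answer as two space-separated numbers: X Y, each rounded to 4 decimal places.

joint[0] = (0.0000, 0.0000)  (base)
link 0: phi[0] = 40 = 40 deg
  cos(40 deg) = 0.7660, sin(40 deg) = 0.6428
  joint[1] = (0.0000, 0.0000) + 9.1 * (0.7660, 0.6428) = (0.0000 + 6.9710, 0.0000 + 5.8494) = (6.9710, 5.8494)
link 1: phi[1] = 40 + 130 = 170 deg
  cos(170 deg) = -0.9848, sin(170 deg) = 0.1736
  joint[2] = (6.9710, 5.8494) + 2 * (-0.9848, 0.1736) = (6.9710 + -1.9696, 5.8494 + 0.3473) = (5.0014, 6.1967)
link 2: phi[2] = 40 + 130 + 105 = 275 deg
  cos(275 deg) = 0.0872, sin(275 deg) = -0.9962
  joint[3] = (5.0014, 6.1967) + 7.7 * (0.0872, -0.9962) = (5.0014 + 0.6711, 6.1967 + -7.6707) = (5.6725, -1.4740)
link 3: phi[3] = 40 + 130 + 105 + -70 = 205 deg
  cos(205 deg) = -0.9063, sin(205 deg) = -0.4226
  joint[4] = (5.6725, -1.4740) + 9.5 * (-0.9063, -0.4226) = (5.6725 + -8.6099, -1.4740 + -4.0149) = (-2.9374, -5.4889)
End effector: (-2.9374, -5.4889)

Answer: -2.9374 -5.4889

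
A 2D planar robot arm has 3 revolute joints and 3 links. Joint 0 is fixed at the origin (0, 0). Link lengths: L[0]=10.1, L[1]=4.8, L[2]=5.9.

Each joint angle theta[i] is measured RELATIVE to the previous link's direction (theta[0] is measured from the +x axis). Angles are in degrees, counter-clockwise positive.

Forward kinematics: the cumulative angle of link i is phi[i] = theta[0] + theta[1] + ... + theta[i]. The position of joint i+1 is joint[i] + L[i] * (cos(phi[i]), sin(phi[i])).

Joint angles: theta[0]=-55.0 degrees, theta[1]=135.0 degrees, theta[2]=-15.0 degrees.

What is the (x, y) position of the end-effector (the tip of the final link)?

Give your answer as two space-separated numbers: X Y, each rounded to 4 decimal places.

Answer: 9.1201 1.8009

Derivation:
joint[0] = (0.0000, 0.0000)  (base)
link 0: phi[0] = -55 = -55 deg
  cos(-55 deg) = 0.5736, sin(-55 deg) = -0.8192
  joint[1] = (0.0000, 0.0000) + 10.1 * (0.5736, -0.8192) = (0.0000 + 5.7931, 0.0000 + -8.2734) = (5.7931, -8.2734)
link 1: phi[1] = -55 + 135 = 80 deg
  cos(80 deg) = 0.1736, sin(80 deg) = 0.9848
  joint[2] = (5.7931, -8.2734) + 4.8 * (0.1736, 0.9848) = (5.7931 + 0.8335, -8.2734 + 4.7271) = (6.6266, -3.5464)
link 2: phi[2] = -55 + 135 + -15 = 65 deg
  cos(65 deg) = 0.4226, sin(65 deg) = 0.9063
  joint[3] = (6.6266, -3.5464) + 5.9 * (0.4226, 0.9063) = (6.6266 + 2.4934, -3.5464 + 5.3472) = (9.1201, 1.8009)
End effector: (9.1201, 1.8009)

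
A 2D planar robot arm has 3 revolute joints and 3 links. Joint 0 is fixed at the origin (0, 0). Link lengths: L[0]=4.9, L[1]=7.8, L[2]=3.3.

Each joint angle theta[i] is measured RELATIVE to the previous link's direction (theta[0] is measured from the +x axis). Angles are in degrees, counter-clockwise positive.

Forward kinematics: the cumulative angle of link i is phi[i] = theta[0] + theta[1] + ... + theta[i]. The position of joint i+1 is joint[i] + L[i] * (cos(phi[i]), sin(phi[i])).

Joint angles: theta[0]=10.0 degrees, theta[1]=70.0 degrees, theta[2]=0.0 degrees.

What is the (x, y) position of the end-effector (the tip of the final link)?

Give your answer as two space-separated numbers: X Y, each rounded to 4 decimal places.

joint[0] = (0.0000, 0.0000)  (base)
link 0: phi[0] = 10 = 10 deg
  cos(10 deg) = 0.9848, sin(10 deg) = 0.1736
  joint[1] = (0.0000, 0.0000) + 4.9 * (0.9848, 0.1736) = (0.0000 + 4.8256, 0.0000 + 0.8509) = (4.8256, 0.8509)
link 1: phi[1] = 10 + 70 = 80 deg
  cos(80 deg) = 0.1736, sin(80 deg) = 0.9848
  joint[2] = (4.8256, 0.8509) + 7.8 * (0.1736, 0.9848) = (4.8256 + 1.3545, 0.8509 + 7.6815) = (6.1800, 8.5324)
link 2: phi[2] = 10 + 70 + 0 = 80 deg
  cos(80 deg) = 0.1736, sin(80 deg) = 0.9848
  joint[3] = (6.1800, 8.5324) + 3.3 * (0.1736, 0.9848) = (6.1800 + 0.5730, 8.5324 + 3.2499) = (6.7531, 11.7822)
End effector: (6.7531, 11.7822)

Answer: 6.7531 11.7822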